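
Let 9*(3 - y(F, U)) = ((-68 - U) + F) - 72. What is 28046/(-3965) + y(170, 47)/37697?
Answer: -865006918/122292495 ≈ -7.0733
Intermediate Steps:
y(F, U) = 167/9 - F/9 + U/9 (y(F, U) = 3 - (((-68 - U) + F) - 72)/9 = 3 - ((-68 + F - U) - 72)/9 = 3 - (-140 + F - U)/9 = 3 + (140/9 - F/9 + U/9) = 167/9 - F/9 + U/9)
28046/(-3965) + y(170, 47)/37697 = 28046/(-3965) + (167/9 - ⅑*170 + (⅑)*47)/37697 = 28046*(-1/3965) + (167/9 - 170/9 + 47/9)*(1/37697) = -28046/3965 + (44/9)*(1/37697) = -28046/3965 + 4/30843 = -865006918/122292495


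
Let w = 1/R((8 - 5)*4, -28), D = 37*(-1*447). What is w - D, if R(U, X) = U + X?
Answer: 264623/16 ≈ 16539.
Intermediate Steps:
D = -16539 (D = 37*(-447) = -16539)
w = -1/16 (w = 1/((8 - 5)*4 - 28) = 1/(3*4 - 28) = 1/(12 - 28) = 1/(-16) = -1/16 ≈ -0.062500)
w - D = -1/16 - 1*(-16539) = -1/16 + 16539 = 264623/16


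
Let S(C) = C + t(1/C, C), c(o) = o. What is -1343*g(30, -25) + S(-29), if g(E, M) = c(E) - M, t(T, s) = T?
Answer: -2142927/29 ≈ -73894.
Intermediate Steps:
S(C) = C + 1/C
g(E, M) = E - M
-1343*g(30, -25) + S(-29) = -1343*(30 - 1*(-25)) + (-29 + 1/(-29)) = -1343*(30 + 25) + (-29 - 1/29) = -1343*55 - 842/29 = -73865 - 842/29 = -2142927/29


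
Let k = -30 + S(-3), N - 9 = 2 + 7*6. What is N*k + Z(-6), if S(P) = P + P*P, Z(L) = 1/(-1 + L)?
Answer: -8905/7 ≈ -1272.1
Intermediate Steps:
S(P) = P + P²
N = 53 (N = 9 + (2 + 7*6) = 9 + (2 + 42) = 9 + 44 = 53)
k = -24 (k = -30 - 3*(1 - 3) = -30 - 3*(-2) = -30 + 6 = -24)
N*k + Z(-6) = 53*(-24) + 1/(-1 - 6) = -1272 + 1/(-7) = -1272 - ⅐ = -8905/7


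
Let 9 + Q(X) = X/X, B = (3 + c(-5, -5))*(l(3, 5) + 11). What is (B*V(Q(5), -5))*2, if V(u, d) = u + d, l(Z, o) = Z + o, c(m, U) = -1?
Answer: -988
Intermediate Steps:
B = 38 (B = (3 - 1)*((3 + 5) + 11) = 2*(8 + 11) = 2*19 = 38)
Q(X) = -8 (Q(X) = -9 + X/X = -9 + 1 = -8)
V(u, d) = d + u
(B*V(Q(5), -5))*2 = (38*(-5 - 8))*2 = (38*(-13))*2 = -494*2 = -988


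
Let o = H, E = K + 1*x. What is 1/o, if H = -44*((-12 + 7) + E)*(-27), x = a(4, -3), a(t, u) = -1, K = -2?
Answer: -1/9504 ≈ -0.00010522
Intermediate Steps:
x = -1
E = -3 (E = -2 + 1*(-1) = -2 - 1 = -3)
H = -9504 (H = -44*((-12 + 7) - 3)*(-27) = -44*(-5 - 3)*(-27) = -44*(-8)*(-27) = 352*(-27) = -9504)
o = -9504
1/o = 1/(-9504) = -1/9504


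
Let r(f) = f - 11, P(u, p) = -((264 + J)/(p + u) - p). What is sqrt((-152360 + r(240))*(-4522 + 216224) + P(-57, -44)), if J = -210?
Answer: 4*I*sqrt(20533616493297)/101 ≈ 1.7946e+5*I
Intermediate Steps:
P(u, p) = p - 54/(p + u) (P(u, p) = -((264 - 210)/(p + u) - p) = -(54/(p + u) - p) = -(-p + 54/(p + u)) = p - 54/(p + u))
r(f) = -11 + f
sqrt((-152360 + r(240))*(-4522 + 216224) + P(-57, -44)) = sqrt((-152360 + (-11 + 240))*(-4522 + 216224) + (-54 + (-44)**2 - 44*(-57))/(-44 - 57)) = sqrt((-152360 + 229)*211702 + (-54 + 1936 + 2508)/(-101)) = sqrt(-152131*211702 - 1/101*4390) = sqrt(-32206436962 - 4390/101) = sqrt(-3252850137552/101) = 4*I*sqrt(20533616493297)/101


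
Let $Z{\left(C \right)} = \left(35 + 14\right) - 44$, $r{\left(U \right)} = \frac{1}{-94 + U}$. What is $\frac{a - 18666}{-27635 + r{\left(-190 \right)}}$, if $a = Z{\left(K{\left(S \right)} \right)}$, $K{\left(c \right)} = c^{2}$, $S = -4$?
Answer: $\frac{5299724}{7848341} \approx 0.67527$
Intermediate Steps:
$Z{\left(C \right)} = 5$ ($Z{\left(C \right)} = 49 - 44 = 5$)
$a = 5$
$\frac{a - 18666}{-27635 + r{\left(-190 \right)}} = \frac{5 - 18666}{-27635 + \frac{1}{-94 - 190}} = - \frac{18661}{-27635 + \frac{1}{-284}} = - \frac{18661}{-27635 - \frac{1}{284}} = - \frac{18661}{- \frac{7848341}{284}} = \left(-18661\right) \left(- \frac{284}{7848341}\right) = \frac{5299724}{7848341}$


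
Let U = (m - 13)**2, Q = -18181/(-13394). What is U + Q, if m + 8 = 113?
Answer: 113384997/13394 ≈ 8465.4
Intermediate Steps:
m = 105 (m = -8 + 113 = 105)
Q = 18181/13394 (Q = -18181*(-1/13394) = 18181/13394 ≈ 1.3574)
U = 8464 (U = (105 - 13)**2 = 92**2 = 8464)
U + Q = 8464 + 18181/13394 = 113384997/13394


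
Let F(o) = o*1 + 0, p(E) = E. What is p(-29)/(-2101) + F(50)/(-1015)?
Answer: -15123/426503 ≈ -0.035458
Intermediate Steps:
F(o) = o (F(o) = o + 0 = o)
p(-29)/(-2101) + F(50)/(-1015) = -29/(-2101) + 50/(-1015) = -29*(-1/2101) + 50*(-1/1015) = 29/2101 - 10/203 = -15123/426503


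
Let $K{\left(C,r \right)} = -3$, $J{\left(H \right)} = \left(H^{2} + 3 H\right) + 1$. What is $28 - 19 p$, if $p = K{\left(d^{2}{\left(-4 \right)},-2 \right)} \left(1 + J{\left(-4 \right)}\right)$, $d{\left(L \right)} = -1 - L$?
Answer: $370$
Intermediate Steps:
$J{\left(H \right)} = 1 + H^{2} + 3 H$
$p = -18$ ($p = - 3 \left(1 + \left(1 + \left(-4\right)^{2} + 3 \left(-4\right)\right)\right) = - 3 \left(1 + \left(1 + 16 - 12\right)\right) = - 3 \left(1 + 5\right) = \left(-3\right) 6 = -18$)
$28 - 19 p = 28 - -342 = 28 + 342 = 370$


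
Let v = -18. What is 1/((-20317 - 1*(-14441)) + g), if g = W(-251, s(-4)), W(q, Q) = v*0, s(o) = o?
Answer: -1/5876 ≈ -0.00017018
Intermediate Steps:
W(q, Q) = 0 (W(q, Q) = -18*0 = 0)
g = 0
1/((-20317 - 1*(-14441)) + g) = 1/((-20317 - 1*(-14441)) + 0) = 1/((-20317 + 14441) + 0) = 1/(-5876 + 0) = 1/(-5876) = -1/5876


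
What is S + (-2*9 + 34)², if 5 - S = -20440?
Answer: 20701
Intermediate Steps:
S = 20445 (S = 5 - 1*(-20440) = 5 + 20440 = 20445)
S + (-2*9 + 34)² = 20445 + (-2*9 + 34)² = 20445 + (-18 + 34)² = 20445 + 16² = 20445 + 256 = 20701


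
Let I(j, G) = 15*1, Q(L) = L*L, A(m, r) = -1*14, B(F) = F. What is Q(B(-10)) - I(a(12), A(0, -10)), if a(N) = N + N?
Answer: 85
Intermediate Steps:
A(m, r) = -14
a(N) = 2*N
Q(L) = L²
I(j, G) = 15
Q(B(-10)) - I(a(12), A(0, -10)) = (-10)² - 1*15 = 100 - 15 = 85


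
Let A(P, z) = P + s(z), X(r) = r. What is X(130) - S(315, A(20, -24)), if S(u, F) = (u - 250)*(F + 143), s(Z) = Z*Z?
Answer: -47905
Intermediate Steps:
s(Z) = Z²
A(P, z) = P + z²
S(u, F) = (-250 + u)*(143 + F)
X(130) - S(315, A(20, -24)) = 130 - (-35750 - 250*(20 + (-24)²) + 143*315 + (20 + (-24)²)*315) = 130 - (-35750 - 250*(20 + 576) + 45045 + (20 + 576)*315) = 130 - (-35750 - 250*596 + 45045 + 596*315) = 130 - (-35750 - 149000 + 45045 + 187740) = 130 - 1*48035 = 130 - 48035 = -47905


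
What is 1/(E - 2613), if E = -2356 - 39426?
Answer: -1/44395 ≈ -2.2525e-5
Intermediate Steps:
E = -41782
1/(E - 2613) = 1/(-41782 - 2613) = 1/(-44395) = -1/44395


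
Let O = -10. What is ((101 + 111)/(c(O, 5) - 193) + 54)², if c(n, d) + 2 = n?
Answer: 117896164/42025 ≈ 2805.4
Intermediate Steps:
c(n, d) = -2 + n
((101 + 111)/(c(O, 5) - 193) + 54)² = ((101 + 111)/((-2 - 10) - 193) + 54)² = (212/(-12 - 193) + 54)² = (212/(-205) + 54)² = (212*(-1/205) + 54)² = (-212/205 + 54)² = (10858/205)² = 117896164/42025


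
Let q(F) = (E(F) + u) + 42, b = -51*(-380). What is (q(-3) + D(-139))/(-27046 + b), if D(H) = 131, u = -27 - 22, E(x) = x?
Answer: -121/7666 ≈ -0.015784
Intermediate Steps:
u = -49
b = 19380
q(F) = -7 + F (q(F) = (F - 49) + 42 = (-49 + F) + 42 = -7 + F)
(q(-3) + D(-139))/(-27046 + b) = ((-7 - 3) + 131)/(-27046 + 19380) = (-10 + 131)/(-7666) = 121*(-1/7666) = -121/7666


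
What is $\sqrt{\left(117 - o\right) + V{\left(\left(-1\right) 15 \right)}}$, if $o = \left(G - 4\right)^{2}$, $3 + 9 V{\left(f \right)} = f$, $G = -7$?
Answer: $i \sqrt{6} \approx 2.4495 i$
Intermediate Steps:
$V{\left(f \right)} = - \frac{1}{3} + \frac{f}{9}$
$o = 121$ ($o = \left(-7 - 4\right)^{2} = \left(-11\right)^{2} = 121$)
$\sqrt{\left(117 - o\right) + V{\left(\left(-1\right) 15 \right)}} = \sqrt{\left(117 - 121\right) + \left(- \frac{1}{3} + \frac{\left(-1\right) 15}{9}\right)} = \sqrt{\left(117 - 121\right) + \left(- \frac{1}{3} + \frac{1}{9} \left(-15\right)\right)} = \sqrt{-4 - 2} = \sqrt{-6} = i \sqrt{6}$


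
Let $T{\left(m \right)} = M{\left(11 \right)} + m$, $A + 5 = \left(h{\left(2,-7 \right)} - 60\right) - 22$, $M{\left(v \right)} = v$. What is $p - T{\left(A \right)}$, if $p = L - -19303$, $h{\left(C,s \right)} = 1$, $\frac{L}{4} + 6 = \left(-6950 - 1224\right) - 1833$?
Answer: $-20674$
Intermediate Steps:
$L = -40052$ ($L = -24 + 4 \left(\left(-6950 - 1224\right) - 1833\right) = -24 + 4 \left(-8174 - 1833\right) = -24 + 4 \left(-10007\right) = -24 - 40028 = -40052$)
$A = -86$ ($A = -5 + \left(\left(1 - 60\right) - 22\right) = -5 - 81 = -86$)
$T{\left(m \right)} = 11 + m$
$p = -20749$ ($p = -40052 - -19303 = -40052 + 19303 = -20749$)
$p - T{\left(A \right)} = -20749 - \left(11 - 86\right) = -20749 - -75 = -20749 + 75 = -20674$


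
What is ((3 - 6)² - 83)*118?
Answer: -8732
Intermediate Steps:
((3 - 6)² - 83)*118 = ((-3)² - 83)*118 = (9 - 83)*118 = -74*118 = -8732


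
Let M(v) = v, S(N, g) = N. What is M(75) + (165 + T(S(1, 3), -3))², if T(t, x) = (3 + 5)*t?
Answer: 30004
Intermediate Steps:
T(t, x) = 8*t
M(75) + (165 + T(S(1, 3), -3))² = 75 + (165 + 8*1)² = 75 + (165 + 8)² = 75 + 173² = 75 + 29929 = 30004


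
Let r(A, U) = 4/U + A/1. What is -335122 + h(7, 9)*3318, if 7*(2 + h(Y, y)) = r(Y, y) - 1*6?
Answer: -1023220/3 ≈ -3.4107e+5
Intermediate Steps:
r(A, U) = A + 4/U (r(A, U) = 4/U + A*1 = 4/U + A = A + 4/U)
h(Y, y) = -20/7 + Y/7 + 4/(7*y) (h(Y, y) = -2 + ((Y + 4/y) - 1*6)/7 = -2 + ((Y + 4/y) - 6)/7 = -2 + (-6 + Y + 4/y)/7 = -2 + (-6/7 + Y/7 + 4/(7*y)) = -20/7 + Y/7 + 4/(7*y))
-335122 + h(7, 9)*3318 = -335122 + ((⅐)*(4 - 20*9 + 7*9)/9)*3318 = -335122 + ((⅐)*(⅑)*(4 - 180 + 63))*3318 = -335122 + ((⅐)*(⅑)*(-113))*3318 = -335122 - 113/63*3318 = -335122 - 17854/3 = -1023220/3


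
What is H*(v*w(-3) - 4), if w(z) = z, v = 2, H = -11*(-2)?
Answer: -220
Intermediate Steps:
H = 22
H*(v*w(-3) - 4) = 22*(2*(-3) - 4) = 22*(-6 - 4) = 22*(-10) = -220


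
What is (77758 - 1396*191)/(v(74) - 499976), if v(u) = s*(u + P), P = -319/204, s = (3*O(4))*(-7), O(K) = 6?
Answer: 6421852/17309501 ≈ 0.37100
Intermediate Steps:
s = -126 (s = (3*6)*(-7) = 18*(-7) = -126)
P = -319/204 ≈ -1.5637
v(u) = 6699/34 - 126*u (v(u) = -126*(u - 319/204) = -126*(-319/204 + u) = 6699/34 - 126*u)
(77758 - 1396*191)/(v(74) - 499976) = (77758 - 1396*191)/((6699/34 - 126*74) - 499976) = (77758 - 266636)/((6699/34 - 9324) - 499976) = -188878/(-310317/34 - 499976) = -188878/(-17309501/34) = -188878*(-34/17309501) = 6421852/17309501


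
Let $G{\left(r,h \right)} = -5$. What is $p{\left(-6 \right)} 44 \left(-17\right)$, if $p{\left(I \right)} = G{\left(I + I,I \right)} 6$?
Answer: $22440$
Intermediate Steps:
$p{\left(I \right)} = -30$ ($p{\left(I \right)} = \left(-5\right) 6 = -30$)
$p{\left(-6 \right)} 44 \left(-17\right) = \left(-30\right) 44 \left(-17\right) = \left(-1320\right) \left(-17\right) = 22440$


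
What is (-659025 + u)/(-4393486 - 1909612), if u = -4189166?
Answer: 4848191/6303098 ≈ 0.76918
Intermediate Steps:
(-659025 + u)/(-4393486 - 1909612) = (-659025 - 4189166)/(-4393486 - 1909612) = -4848191/(-6303098) = -4848191*(-1/6303098) = 4848191/6303098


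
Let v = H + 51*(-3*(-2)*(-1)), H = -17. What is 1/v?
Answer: -1/323 ≈ -0.0030960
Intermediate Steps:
v = -323 (v = -17 + 51*(-3*(-2)*(-1)) = -17 + 51*(6*(-1)) = -17 + 51*(-6) = -17 - 306 = -323)
1/v = 1/(-323) = -1/323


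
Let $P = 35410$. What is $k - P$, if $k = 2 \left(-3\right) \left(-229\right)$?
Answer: $-34036$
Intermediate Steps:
$k = 1374$ ($k = \left(-6\right) \left(-229\right) = 1374$)
$k - P = 1374 - 35410 = -34036$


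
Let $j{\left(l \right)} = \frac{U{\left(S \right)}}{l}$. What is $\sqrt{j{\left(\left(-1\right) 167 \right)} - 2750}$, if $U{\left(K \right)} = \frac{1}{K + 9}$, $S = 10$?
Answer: $\frac{i \sqrt{27686807923}}{3173} \approx 52.44 i$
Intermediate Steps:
$U{\left(K \right)} = \frac{1}{9 + K}$
$j{\left(l \right)} = \frac{1}{19 l}$ ($j{\left(l \right)} = \frac{1}{\left(9 + 10\right) l} = \frac{1}{19 l}$)
$\sqrt{j{\left(\left(-1\right) 167 \right)} - 2750} = \sqrt{\frac{1}{19 \left(\left(-1\right) 167\right)} - 2750} = \sqrt{\frac{1}{19 \left(-167\right)} - 2750} = \sqrt{\frac{1}{19} \left(- \frac{1}{167}\right) - 2750} = \sqrt{- \frac{1}{3173} - 2750} = \sqrt{- \frac{8725751}{3173}} = \frac{i \sqrt{27686807923}}{3173}$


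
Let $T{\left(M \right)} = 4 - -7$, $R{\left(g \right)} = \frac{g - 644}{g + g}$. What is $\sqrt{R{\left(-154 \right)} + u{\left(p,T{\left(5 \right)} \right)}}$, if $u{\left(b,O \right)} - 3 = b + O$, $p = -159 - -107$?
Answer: $\frac{i \sqrt{17138}}{22} \approx 5.9506 i$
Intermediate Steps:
$R{\left(g \right)} = \frac{-644 + g}{2 g}$
$T{\left(M \right)} = 11$ ($T{\left(M \right)} = 4 + 7 = 11$)
$p = -52$ ($p = -159 + 107 = -52$)
$u{\left(b,O \right)} = 3 + O + b$ ($u{\left(b,O \right)} = 3 + \left(b + O\right) = 3 + \left(O + b\right) = 3 + O + b$)
$\sqrt{R{\left(-154 \right)} + u{\left(p,T{\left(5 \right)} \right)}} = \sqrt{\frac{-644 - 154}{2 \left(-154\right)} + \left(3 + 11 - 52\right)} = \sqrt{\frac{1}{2} \left(- \frac{1}{154}\right) \left(-798\right) - 38} = \sqrt{\frac{57}{22} - 38} = \sqrt{- \frac{779}{22}} = \frac{i \sqrt{17138}}{22}$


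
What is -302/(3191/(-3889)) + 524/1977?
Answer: 2323615090/6308607 ≈ 368.32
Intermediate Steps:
-302/(3191/(-3889)) + 524/1977 = -302/(3191*(-1/3889)) + 524*(1/1977) = -302/(-3191/3889) + 524/1977 = -302*(-3889/3191) + 524/1977 = 1174478/3191 + 524/1977 = 2323615090/6308607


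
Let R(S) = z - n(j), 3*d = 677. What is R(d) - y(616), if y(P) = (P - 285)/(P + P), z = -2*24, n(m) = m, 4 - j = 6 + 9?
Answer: -45915/1232 ≈ -37.269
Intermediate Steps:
d = 677/3 (d = (⅓)*677 = 677/3 ≈ 225.67)
j = -11 (j = 4 - (6 + 9) = 4 - 1*15 = 4 - 15 = -11)
z = -48
y(P) = (-285 + P)/(2*P) (y(P) = (-285 + P)/((2*P)) = (-285 + P)*(1/(2*P)) = (-285 + P)/(2*P))
R(S) = -37 (R(S) = -48 - 1*(-11) = -48 + 11 = -37)
R(d) - y(616) = -37 - (-285 + 616)/(2*616) = -37 - 331/(2*616) = -37 - 1*331/1232 = -37 - 331/1232 = -45915/1232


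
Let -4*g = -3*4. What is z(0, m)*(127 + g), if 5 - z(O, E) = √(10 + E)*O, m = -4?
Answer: 650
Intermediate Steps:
g = 3 (g = -(-3)*4/4 = -¼*(-12) = 3)
z(O, E) = 5 - O*√(10 + E) (z(O, E) = 5 - √(10 + E)*O = 5 - O*√(10 + E))
z(0, m)*(127 + g) = (5 - 1*0*√(10 - 4))*(127 + 3) = (5 - 1*0*√6)*130 = (5 + 0)*130 = 5*130 = 650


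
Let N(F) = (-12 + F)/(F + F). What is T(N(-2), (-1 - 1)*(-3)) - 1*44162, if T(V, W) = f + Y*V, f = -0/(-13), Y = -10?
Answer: -44197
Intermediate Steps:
f = 0 (f = -0*(-1)/13 = -1*0 = 0)
N(F) = (-12 + F)/(2*F) (N(F) = (-12 + F)/((2*F)) = (-12 + F)*(1/(2*F)) = (-12 + F)/(2*F))
T(V, W) = -10*V (T(V, W) = 0 - 10*V = -10*V)
T(N(-2), (-1 - 1)*(-3)) - 1*44162 = -5*(-12 - 2)/(-2) - 1*44162 = -5*(-1)*(-14)/2 - 44162 = -10*7/2 - 44162 = -35 - 44162 = -44197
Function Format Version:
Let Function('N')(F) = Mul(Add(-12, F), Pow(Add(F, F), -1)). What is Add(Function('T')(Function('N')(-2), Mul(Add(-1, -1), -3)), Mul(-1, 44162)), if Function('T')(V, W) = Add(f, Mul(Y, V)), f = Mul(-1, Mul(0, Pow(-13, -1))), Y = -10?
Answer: -44197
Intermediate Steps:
f = 0 (f = Mul(-1, Mul(0, Rational(-1, 13))) = Mul(-1, 0) = 0)
Function('N')(F) = Mul(Rational(1, 2), Pow(F, -1), Add(-12, F)) (Function('N')(F) = Mul(Add(-12, F), Pow(Mul(2, F), -1)) = Mul(Add(-12, F), Mul(Rational(1, 2), Pow(F, -1))) = Mul(Rational(1, 2), Pow(F, -1), Add(-12, F)))
Function('T')(V, W) = Mul(-10, V) (Function('T')(V, W) = Add(0, Mul(-10, V)) = Mul(-10, V))
Add(Function('T')(Function('N')(-2), Mul(Add(-1, -1), -3)), Mul(-1, 44162)) = Add(Mul(-10, Mul(Rational(1, 2), Pow(-2, -1), Add(-12, -2))), Mul(-1, 44162)) = Add(Mul(-10, Mul(Rational(1, 2), Rational(-1, 2), -14)), -44162) = Add(Mul(-10, Rational(7, 2)), -44162) = Add(-35, -44162) = -44197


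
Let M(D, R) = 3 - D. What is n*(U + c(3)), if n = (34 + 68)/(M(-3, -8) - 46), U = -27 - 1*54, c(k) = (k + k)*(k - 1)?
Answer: 3519/20 ≈ 175.95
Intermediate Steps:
c(k) = 2*k*(-1 + k) (c(k) = (2*k)*(-1 + k) = 2*k*(-1 + k))
U = -81 (U = -27 - 54 = -81)
n = -51/20 (n = (34 + 68)/((3 - 1*(-3)) - 46) = 102/((3 + 3) - 46) = 102/(6 - 46) = 102/(-40) = 102*(-1/40) = -51/20 ≈ -2.5500)
n*(U + c(3)) = -51*(-81 + 2*3*(-1 + 3))/20 = -51*(-81 + 2*3*2)/20 = -51*(-81 + 12)/20 = -51/20*(-69) = 3519/20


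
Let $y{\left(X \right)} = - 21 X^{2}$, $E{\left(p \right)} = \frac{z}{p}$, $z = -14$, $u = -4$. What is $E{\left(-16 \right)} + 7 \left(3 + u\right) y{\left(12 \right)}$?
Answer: $\frac{169351}{8} \approx 21169.0$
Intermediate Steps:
$E{\left(p \right)} = - \frac{14}{p}$
$E{\left(-16 \right)} + 7 \left(3 + u\right) y{\left(12 \right)} = - \frac{14}{-16} + 7 \left(3 - 4\right) \left(- 21 \cdot 12^{2}\right) = \left(-14\right) \left(- \frac{1}{16}\right) + 7 \left(-1\right) \left(\left(-21\right) 144\right) = \frac{7}{8} - -21168 = \frac{7}{8} + 21168 = \frac{169351}{8}$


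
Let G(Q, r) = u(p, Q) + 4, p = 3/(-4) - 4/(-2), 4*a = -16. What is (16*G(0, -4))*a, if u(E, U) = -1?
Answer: -192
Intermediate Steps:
a = -4 (a = (¼)*(-16) = -4)
p = 5/4 (p = 3*(-¼) - 4*(-½) = -¾ + 2 = 5/4 ≈ 1.2500)
G(Q, r) = 3 (G(Q, r) = -1 + 4 = 3)
(16*G(0, -4))*a = (16*3)*(-4) = 48*(-4) = -192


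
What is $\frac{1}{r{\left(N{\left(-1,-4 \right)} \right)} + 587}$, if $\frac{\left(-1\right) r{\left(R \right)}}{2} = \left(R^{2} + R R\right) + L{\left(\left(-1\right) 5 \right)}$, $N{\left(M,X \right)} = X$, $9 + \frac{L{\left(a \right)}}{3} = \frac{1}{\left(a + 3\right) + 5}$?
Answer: $\frac{1}{575} \approx 0.0017391$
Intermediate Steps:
$L{\left(a \right)} = -27 + \frac{3}{8 + a}$ ($L{\left(a \right)} = -27 + \frac{3}{\left(a + 3\right) + 5} = -27 + \frac{3}{\left(3 + a\right) + 5} = -27 + \frac{3}{8 + a}$)
$r{\left(R \right)} = 52 - 4 R^{2}$ ($r{\left(R \right)} = - 2 \left(\left(R^{2} + R R\right) + \frac{3 \left(-71 - 9 \left(\left(-1\right) 5\right)\right)}{8 - 5}\right) = - 2 \left(\left(R^{2} + R^{2}\right) + \frac{3 \left(-71 - -45\right)}{8 - 5}\right) = - 2 \left(2 R^{2} + \frac{3 \left(-71 + 45\right)}{3}\right) = - 2 \left(2 R^{2} + 3 \cdot \frac{1}{3} \left(-26\right)\right) = - 2 \left(2 R^{2} - 26\right) = - 2 \left(-26 + 2 R^{2}\right) = 52 - 4 R^{2}$)
$\frac{1}{r{\left(N{\left(-1,-4 \right)} \right)} + 587} = \frac{1}{\left(52 - 4 \left(-4\right)^{2}\right) + 587} = \frac{1}{\left(52 - 64\right) + 587} = \frac{1}{-12 + 587} = \frac{1}{575}$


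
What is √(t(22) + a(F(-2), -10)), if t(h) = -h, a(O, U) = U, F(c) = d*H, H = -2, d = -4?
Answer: 4*I*√2 ≈ 5.6569*I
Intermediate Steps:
F(c) = 8 (F(c) = -4*(-2) = 8)
√(t(22) + a(F(-2), -10)) = √(-1*22 - 10) = √(-22 - 10) = √(-32) = 4*I*√2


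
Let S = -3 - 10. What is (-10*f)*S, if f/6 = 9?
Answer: 7020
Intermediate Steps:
f = 54 (f = 6*9 = 54)
S = -13
(-10*f)*S = -10*54*(-13) = -540*(-13) = 7020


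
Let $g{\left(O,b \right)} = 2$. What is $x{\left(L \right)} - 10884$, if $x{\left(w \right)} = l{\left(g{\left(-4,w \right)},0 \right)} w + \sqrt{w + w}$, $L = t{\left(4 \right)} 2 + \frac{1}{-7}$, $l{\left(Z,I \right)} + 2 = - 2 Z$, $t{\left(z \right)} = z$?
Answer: $- \frac{76518}{7} + \frac{\sqrt{770}}{7} \approx -10927.0$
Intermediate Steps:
$l{\left(Z,I \right)} = -2 - 2 Z$
$L = \frac{55}{7}$ ($L = 4 \cdot 2 + \frac{1}{-7} = 8 - \frac{1}{7} = \frac{55}{7} \approx 7.8571$)
$x{\left(w \right)} = - 6 w + \sqrt{2} \sqrt{w}$ ($x{\left(w \right)} = \left(-2 - 4\right) w + \sqrt{w + w} = \left(-2 - 4\right) w + \sqrt{2 w} = - 6 w + \sqrt{2} \sqrt{w}$)
$x{\left(L \right)} - 10884 = \left(\left(-6\right) \frac{55}{7} + \sqrt{2} \sqrt{\frac{55}{7}}\right) - 10884 = \left(- \frac{330}{7} + \sqrt{2} \frac{\sqrt{385}}{7}\right) - 10884 = \left(- \frac{330}{7} + \frac{\sqrt{770}}{7}\right) - 10884 = - \frac{76518}{7} + \frac{\sqrt{770}}{7}$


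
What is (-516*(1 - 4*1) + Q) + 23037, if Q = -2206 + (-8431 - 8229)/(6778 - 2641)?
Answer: 13223609/591 ≈ 22375.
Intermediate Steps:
Q = -1306126/591 (Q = -2206 - 16660/4137 = -2206 - 16660*1/4137 = -2206 - 2380/591 = -1306126/591 ≈ -2210.0)
(-516*(1 - 4*1) + Q) + 23037 = (-516*(1 - 4*1) - 1306126/591) + 23037 = (-516*(1 - 4) - 1306126/591) + 23037 = (-516*(-3) - 1306126/591) + 23037 = (1548 - 1306126/591) + 23037 = -391258/591 + 23037 = 13223609/591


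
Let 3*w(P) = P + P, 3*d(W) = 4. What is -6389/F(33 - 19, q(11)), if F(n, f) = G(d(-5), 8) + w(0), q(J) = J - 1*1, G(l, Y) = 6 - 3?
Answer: -6389/3 ≈ -2129.7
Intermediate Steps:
d(W) = 4/3 (d(W) = (⅓)*4 = 4/3)
G(l, Y) = 3
w(P) = 2*P/3 (w(P) = (P + P)/3 = (2*P)/3 = 2*P/3)
q(J) = -1 + J (q(J) = J - 1 = -1 + J)
F(n, f) = 3 (F(n, f) = 3 + (⅔)*0 = 3 + 0 = 3)
-6389/F(33 - 19, q(11)) = -6389/3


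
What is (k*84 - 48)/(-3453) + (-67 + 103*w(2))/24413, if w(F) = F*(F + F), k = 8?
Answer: -4206597/28099363 ≈ -0.14970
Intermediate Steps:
w(F) = 2*F² (w(F) = F*(2*F) = 2*F²)
(k*84 - 48)/(-3453) + (-67 + 103*w(2))/24413 = (8*84 - 48)/(-3453) + (-67 + 103*(2*2²))/24413 = (672 - 48)*(-1/3453) + (-67 + 103*(2*4))*(1/24413) = 624*(-1/3453) + (-67 + 103*8)*(1/24413) = -208/1151 + (-67 + 824)*(1/24413) = -208/1151 + 757*(1/24413) = -208/1151 + 757/24413 = -4206597/28099363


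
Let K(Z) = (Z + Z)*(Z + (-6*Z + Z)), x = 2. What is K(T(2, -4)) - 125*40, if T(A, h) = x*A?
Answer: -5128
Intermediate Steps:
T(A, h) = 2*A
K(Z) = -8*Z**2 (K(Z) = (2*Z)*(Z - 5*Z) = (2*Z)*(-4*Z) = -8*Z**2)
K(T(2, -4)) - 125*40 = -8*(2*2)**2 - 125*40 = -8*4**2 - 5000 = -8*16 - 5000 = -128 - 5000 = -5128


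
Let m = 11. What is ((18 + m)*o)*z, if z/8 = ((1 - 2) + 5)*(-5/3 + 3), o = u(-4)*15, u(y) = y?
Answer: -74240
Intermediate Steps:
o = -60 (o = -4*15 = -60)
z = 128/3 (z = 8*(((1 - 2) + 5)*(-5/3 + 3)) = 8*((-1 + 5)*(-5*⅓ + 3)) = 8*(4*(-5/3 + 3)) = 8*(4*(4/3)) = 8*(16/3) = 128/3 ≈ 42.667)
((18 + m)*o)*z = ((18 + 11)*(-60))*(128/3) = (29*(-60))*(128/3) = -1740*128/3 = -74240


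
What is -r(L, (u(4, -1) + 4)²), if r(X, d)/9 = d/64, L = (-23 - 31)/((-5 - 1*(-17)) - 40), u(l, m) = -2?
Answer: -9/16 ≈ -0.56250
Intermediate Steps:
L = 27/14 (L = -54/((-5 + 17) - 40) = -54/(12 - 40) = -54/(-28) = -54*(-1/28) = 27/14 ≈ 1.9286)
r(X, d) = 9*d/64 (r(X, d) = 9*(d/64) = 9*d/64)
-r(L, (u(4, -1) + 4)²) = -9*(-2 + 4)²/64 = -9*2²/64 = -9*4/64 = -1*9/16 = -9/16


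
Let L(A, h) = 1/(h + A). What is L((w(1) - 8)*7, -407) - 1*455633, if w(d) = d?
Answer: -207768649/456 ≈ -4.5563e+5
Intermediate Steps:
L(A, h) = 1/(A + h)
L((w(1) - 8)*7, -407) - 1*455633 = 1/((1 - 8)*7 - 407) - 1*455633 = 1/(-7*7 - 407) - 455633 = 1/(-49 - 407) - 455633 = 1/(-456) - 455633 = -1/456 - 455633 = -207768649/456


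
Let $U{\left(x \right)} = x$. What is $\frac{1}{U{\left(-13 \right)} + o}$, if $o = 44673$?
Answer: $\frac{1}{44660} \approx 2.2391 \cdot 10^{-5}$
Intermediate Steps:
$\frac{1}{U{\left(-13 \right)} + o} = \frac{1}{-13 + 44673} = \frac{1}{44660}$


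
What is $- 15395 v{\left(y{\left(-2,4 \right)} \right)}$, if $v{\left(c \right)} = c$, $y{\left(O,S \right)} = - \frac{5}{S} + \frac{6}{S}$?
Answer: $- \frac{15395}{4} \approx -3848.8$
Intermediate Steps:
$y{\left(O,S \right)} = \frac{1}{S}$
$- 15395 v{\left(y{\left(-2,4 \right)} \right)} = - \frac{15395}{4}$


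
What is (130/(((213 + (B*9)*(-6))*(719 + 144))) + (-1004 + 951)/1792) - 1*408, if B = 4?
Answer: -1893281281/4639488 ≈ -408.08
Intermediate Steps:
(130/(((213 + (B*9)*(-6))*(719 + 144))) + (-1004 + 951)/1792) - 1*408 = (130/(((213 + (4*9)*(-6))*(719 + 144))) + (-1004 + 951)/1792) - 1*408 = (130/(((213 + 36*(-6))*863)) - 53*1/1792) - 408 = (130/(((213 - 216)*863)) - 53/1792) - 408 = (130/((-3*863)) - 53/1792) - 408 = (130/(-2589) - 53/1792) - 408 = (130*(-1/2589) - 53/1792) - 408 = (-130/2589 - 53/1792) - 408 = -370177/4639488 - 408 = -1893281281/4639488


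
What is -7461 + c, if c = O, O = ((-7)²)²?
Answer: -5060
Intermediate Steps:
O = 2401 (O = 49² = 2401)
c = 2401
-7461 + c = -7461 + 2401 = -5060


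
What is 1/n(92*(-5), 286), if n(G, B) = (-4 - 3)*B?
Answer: -1/2002 ≈ -0.00049950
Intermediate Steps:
n(G, B) = -7*B
1/n(92*(-5), 286) = 1/(-7*286) = 1/(-2002) = -1/2002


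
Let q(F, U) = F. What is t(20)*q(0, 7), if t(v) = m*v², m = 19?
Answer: 0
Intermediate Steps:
t(v) = 19*v²
t(20)*q(0, 7) = (19*20²)*0 = (19*400)*0 = 7600*0 = 0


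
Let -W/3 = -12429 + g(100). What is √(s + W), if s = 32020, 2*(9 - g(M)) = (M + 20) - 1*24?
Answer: 4*√4339 ≈ 263.48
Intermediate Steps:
g(M) = 11 - M/2 (g(M) = 9 - ((M + 20) - 1*24)/2 = 9 - ((20 + M) - 24)/2 = 9 - (-4 + M)/2 = 9 + (2 - M/2) = 11 - M/2)
W = 37404 (W = -3*(-12429 + (11 - ½*100)) = -3*(-12429 + (11 - 50)) = -3*(-12429 - 39) = -3*(-12468) = 37404)
√(s + W) = √(32020 + 37404) = √69424 = 4*√4339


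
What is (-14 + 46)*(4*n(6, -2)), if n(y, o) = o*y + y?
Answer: -768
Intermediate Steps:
n(y, o) = y + o*y
(-14 + 46)*(4*n(6, -2)) = (-14 + 46)*(4*(6*(1 - 2))) = 32*(4*(6*(-1))) = 32*(4*(-6)) = 32*(-24) = -768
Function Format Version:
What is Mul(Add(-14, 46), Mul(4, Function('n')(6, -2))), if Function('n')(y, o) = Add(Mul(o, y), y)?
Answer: -768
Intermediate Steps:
Function('n')(y, o) = Add(y, Mul(o, y))
Mul(Add(-14, 46), Mul(4, Function('n')(6, -2))) = Mul(Add(-14, 46), Mul(4, Mul(6, Add(1, -2)))) = Mul(32, Mul(4, Mul(6, -1))) = Mul(32, Mul(4, -6)) = Mul(32, -24) = -768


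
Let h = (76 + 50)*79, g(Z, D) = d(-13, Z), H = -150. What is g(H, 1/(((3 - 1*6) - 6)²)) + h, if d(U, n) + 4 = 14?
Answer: 9964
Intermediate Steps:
d(U, n) = 10 (d(U, n) = -4 + 14 = 10)
g(Z, D) = 10
h = 9954 (h = 126*79 = 9954)
g(H, 1/(((3 - 1*6) - 6)²)) + h = 10 + 9954 = 9964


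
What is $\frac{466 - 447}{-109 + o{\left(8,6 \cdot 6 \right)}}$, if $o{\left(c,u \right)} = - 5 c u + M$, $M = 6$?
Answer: $- \frac{19}{1543} \approx -0.012314$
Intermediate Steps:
$o{\left(c,u \right)} = 6 - 5 c u$ ($o{\left(c,u \right)} = - 5 c u + 6 = 6 - 5 c u$)
$\frac{466 - 447}{-109 + o{\left(8,6 \cdot 6 \right)}} = \frac{466 - 447}{-109 + \left(6 - 40 \cdot 6 \cdot 6\right)} = \frac{19}{-109 + \left(6 - 40 \cdot 36\right)} = \frac{19}{-109 + \left(6 - 1440\right)} = \frac{19}{-109 - 1434} = \frac{19}{-1543} = 19 \left(- \frac{1}{1543}\right) = - \frac{19}{1543}$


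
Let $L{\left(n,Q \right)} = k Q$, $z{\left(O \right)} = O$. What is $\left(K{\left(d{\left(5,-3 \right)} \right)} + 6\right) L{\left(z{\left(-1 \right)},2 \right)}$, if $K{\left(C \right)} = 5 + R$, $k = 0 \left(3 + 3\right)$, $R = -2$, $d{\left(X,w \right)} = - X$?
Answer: $0$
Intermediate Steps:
$k = 0$ ($k = 0 \cdot 6 = 0$)
$K{\left(C \right)} = 3$ ($K{\left(C \right)} = 5 - 2 = 3$)
$L{\left(n,Q \right)} = 0$ ($L{\left(n,Q \right)} = 0 Q = 0$)
$\left(K{\left(d{\left(5,-3 \right)} \right)} + 6\right) L{\left(z{\left(-1 \right)},2 \right)} = \left(3 + 6\right) 0 = 9 \cdot 0 = 0$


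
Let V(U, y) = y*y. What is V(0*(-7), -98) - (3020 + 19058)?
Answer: -12474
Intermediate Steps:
V(U, y) = y²
V(0*(-7), -98) - (3020 + 19058) = (-98)² - (3020 + 19058) = 9604 - 1*22078 = 9604 - 22078 = -12474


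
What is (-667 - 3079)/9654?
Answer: -1873/4827 ≈ -0.38803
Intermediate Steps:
(-667 - 3079)/9654 = -3746*1/9654 = -1873/4827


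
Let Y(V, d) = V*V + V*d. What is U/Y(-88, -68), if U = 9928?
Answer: 1241/1716 ≈ 0.72319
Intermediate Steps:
Y(V, d) = V² + V*d
U/Y(-88, -68) = 9928/((-88*(-88 - 68))) = 9928/((-88*(-156))) = 9928/13728 = 9928*(1/13728) = 1241/1716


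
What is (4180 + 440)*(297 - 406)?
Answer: -503580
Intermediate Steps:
(4180 + 440)*(297 - 406) = 4620*(-109) = -503580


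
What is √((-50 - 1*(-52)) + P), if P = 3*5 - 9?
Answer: 2*√2 ≈ 2.8284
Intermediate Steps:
P = 6 (P = 15 - 9 = 6)
√((-50 - 1*(-52)) + P) = √((-50 - 1*(-52)) + 6) = √((-50 + 52) + 6) = √(2 + 6) = √8 = 2*√2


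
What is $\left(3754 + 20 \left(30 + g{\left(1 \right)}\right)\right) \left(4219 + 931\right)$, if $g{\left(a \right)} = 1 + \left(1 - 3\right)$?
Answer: $22320100$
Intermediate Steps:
$g{\left(a \right)} = -1$ ($g{\left(a \right)} = 1 + \left(1 - 3\right) = 1 - 2 = -1$)
$\left(3754 + 20 \left(30 + g{\left(1 \right)}\right)\right) \left(4219 + 931\right) = \left(3754 + 20 \left(30 - 1\right)\right) \left(4219 + 931\right) = \left(3754 + 20 \cdot 29\right) 5150 = \left(3754 + 580\right) 5150 = 4334 \cdot 5150 = 22320100$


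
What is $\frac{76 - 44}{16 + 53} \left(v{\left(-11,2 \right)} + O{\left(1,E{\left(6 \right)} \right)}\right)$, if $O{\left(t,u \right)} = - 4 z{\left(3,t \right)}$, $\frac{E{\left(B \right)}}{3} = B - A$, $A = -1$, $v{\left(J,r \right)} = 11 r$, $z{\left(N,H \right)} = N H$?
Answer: $\frac{320}{69} \approx 4.6377$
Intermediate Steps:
$z{\left(N,H \right)} = H N$
$E{\left(B \right)} = 3 + 3 B$ ($E{\left(B \right)} = 3 \left(B - -1\right) = 3 \left(B + 1\right) = 3 \left(1 + B\right) = 3 + 3 B$)
$O{\left(t,u \right)} = - 12 t$ ($O{\left(t,u \right)} = - 4 t 3 = - 4 \cdot 3 t = - 12 t$)
$\frac{76 - 44}{16 + 53} \left(v{\left(-11,2 \right)} + O{\left(1,E{\left(6 \right)} \right)}\right) = \frac{76 - 44}{16 + 53} \left(11 \cdot 2 - 12\right) = \frac{32}{69} \left(22 - 12\right) = 32 \cdot \frac{1}{69} \cdot 10 = \frac{32}{69} \cdot 10 = \frac{320}{69}$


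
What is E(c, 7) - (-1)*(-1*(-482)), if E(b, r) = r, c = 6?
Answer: 489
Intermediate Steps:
E(c, 7) - (-1)*(-1*(-482)) = 7 - (-1)*(-1*(-482)) = 7 - (-1)*482 = 7 - 1*(-482) = 7 + 482 = 489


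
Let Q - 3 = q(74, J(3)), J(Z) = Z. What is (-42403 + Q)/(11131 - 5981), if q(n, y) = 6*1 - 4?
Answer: -21199/2575 ≈ -8.2326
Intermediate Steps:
q(n, y) = 2 (q(n, y) = 6 - 4 = 2)
Q = 5 (Q = 3 + 2 = 5)
(-42403 + Q)/(11131 - 5981) = (-42403 + 5)/(11131 - 5981) = -42398/5150 = -42398*1/5150 = -21199/2575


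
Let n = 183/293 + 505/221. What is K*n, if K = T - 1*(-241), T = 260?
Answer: 94392408/64753 ≈ 1457.7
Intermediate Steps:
K = 501 (K = 260 - 1*(-241) = 260 + 241 = 501)
n = 188408/64753 (n = 183*(1/293) + 505*(1/221) = 183/293 + 505/221 = 188408/64753 ≈ 2.9096)
K*n = 501*(188408/64753) = 94392408/64753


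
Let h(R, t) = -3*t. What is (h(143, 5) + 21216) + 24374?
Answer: 45575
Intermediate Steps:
(h(143, 5) + 21216) + 24374 = (-3*5 + 21216) + 24374 = (-15 + 21216) + 24374 = 21201 + 24374 = 45575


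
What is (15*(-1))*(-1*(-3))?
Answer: -45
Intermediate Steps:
(15*(-1))*(-1*(-3)) = -15*3 = -45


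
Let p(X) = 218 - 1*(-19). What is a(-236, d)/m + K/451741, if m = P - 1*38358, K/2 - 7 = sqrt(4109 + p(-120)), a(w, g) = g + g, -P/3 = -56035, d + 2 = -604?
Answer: -181897878/19537346509 + 2*sqrt(4346)/451741 ≈ -0.0090184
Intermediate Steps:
d = -606 (d = -2 - 604 = -606)
P = 168105 (P = -3*(-56035) = 168105)
p(X) = 237 (p(X) = 218 + 19 = 237)
a(w, g) = 2*g
K = 14 + 2*sqrt(4346) (K = 14 + 2*sqrt(4109 + 237) = 14 + 2*sqrt(4346) ≈ 145.85)
m = 129747 (m = 168105 - 1*38358 = 168105 - 38358 = 129747)
a(-236, d)/m + K/451741 = (2*(-606))/129747 + (14 + 2*sqrt(4346))/451741 = -1212*1/129747 + (14 + 2*sqrt(4346))*(1/451741) = -404/43249 + (14/451741 + 2*sqrt(4346)/451741) = -181897878/19537346509 + 2*sqrt(4346)/451741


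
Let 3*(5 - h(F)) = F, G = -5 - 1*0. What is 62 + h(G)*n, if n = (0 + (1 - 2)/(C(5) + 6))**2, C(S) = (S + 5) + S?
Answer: 82046/1323 ≈ 62.015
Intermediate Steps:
G = -5 (G = -5 + 0 = -5)
C(S) = 5 + 2*S (C(S) = (5 + S) + S = 5 + 2*S)
h(F) = 5 - F/3
n = 1/441 (n = (0 + (1 - 2)/((5 + 2*5) + 6))**2 = (0 - 1/((5 + 10) + 6))**2 = (0 - 1/(15 + 6))**2 = (0 - 1/21)**2 = (-1/21)**2 = 1/441 ≈ 0.0022676)
62 + h(G)*n = 62 + (5 - 1/3*(-5))*(1/441) = 62 + (5 + 5/3)*(1/441) = 62 + (20/3)*(1/441) = 62 + 20/1323 = 82046/1323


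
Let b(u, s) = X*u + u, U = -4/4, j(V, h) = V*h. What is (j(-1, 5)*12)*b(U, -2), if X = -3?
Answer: -120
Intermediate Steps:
U = -1 (U = -4*¼ = -1)
b(u, s) = -2*u (b(u, s) = -3*u + u = -2*u)
(j(-1, 5)*12)*b(U, -2) = (-1*5*12)*(-2*(-1)) = -5*12*2 = -60*2 = -120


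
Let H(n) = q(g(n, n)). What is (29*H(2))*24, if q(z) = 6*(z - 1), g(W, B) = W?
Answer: 4176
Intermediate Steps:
q(z) = -6 + 6*z (q(z) = 6*(-1 + z) = -6 + 6*z)
H(n) = -6 + 6*n
(29*H(2))*24 = (29*(-6 + 6*2))*24 = (29*(-6 + 12))*24 = (29*6)*24 = 174*24 = 4176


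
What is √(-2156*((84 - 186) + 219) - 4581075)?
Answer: I*√4833327 ≈ 2198.5*I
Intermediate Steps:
√(-2156*((84 - 186) + 219) - 4581075) = √(-2156*(-102 + 219) - 4581075) = √(-2156*117 - 4581075) = √(-252252 - 4581075) = √(-4833327) = I*√4833327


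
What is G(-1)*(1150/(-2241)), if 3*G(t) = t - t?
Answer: 0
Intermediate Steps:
G(t) = 0 (G(t) = (t - t)/3 = (⅓)*0 = 0)
G(-1)*(1150/(-2241)) = 0*(1150/(-2241)) = 0*(1150*(-1/2241)) = 0*(-1150/2241) = 0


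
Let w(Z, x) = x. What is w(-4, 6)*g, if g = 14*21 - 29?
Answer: 1590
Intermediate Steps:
g = 265 (g = 294 - 29 = 265)
w(-4, 6)*g = 6*265 = 1590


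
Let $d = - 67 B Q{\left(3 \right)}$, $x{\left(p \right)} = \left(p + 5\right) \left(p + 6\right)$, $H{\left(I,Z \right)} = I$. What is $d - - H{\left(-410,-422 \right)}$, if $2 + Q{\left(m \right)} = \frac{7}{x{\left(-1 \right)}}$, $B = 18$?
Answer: $\frac{15799}{10} \approx 1579.9$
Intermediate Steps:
$x{\left(p \right)} = \left(5 + p\right) \left(6 + p\right)$
$Q{\left(m \right)} = - \frac{33}{20}$ ($Q{\left(m \right)} = -2 + \frac{7}{30 + \left(-1\right)^{2} + 11 \left(-1\right)} = -2 + \frac{7}{30 + 1 - 11} = -2 + \frac{7}{20} = - \frac{33}{20}$)
$d = \frac{19899}{10}$ ($d = \left(-67\right) 18 \left(- \frac{33}{20}\right) = \left(-1206\right) \left(- \frac{33}{20}\right) = \frac{19899}{10} \approx 1989.9$)
$d - - H{\left(-410,-422 \right)} = \frac{19899}{10} - \left(-1\right) \left(-410\right) = \frac{19899}{10} - 410 = \frac{15799}{10}$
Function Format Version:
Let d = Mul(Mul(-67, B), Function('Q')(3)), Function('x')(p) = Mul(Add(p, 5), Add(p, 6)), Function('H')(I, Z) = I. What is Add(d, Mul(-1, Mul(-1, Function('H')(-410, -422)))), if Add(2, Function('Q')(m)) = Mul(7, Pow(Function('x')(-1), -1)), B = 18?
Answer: Rational(15799, 10) ≈ 1579.9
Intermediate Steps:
Function('x')(p) = Mul(Add(5, p), Add(6, p))
Function('Q')(m) = Rational(-33, 20) (Function('Q')(m) = Add(-2, Mul(7, Pow(Add(30, Pow(-1, 2), Mul(11, -1)), -1))) = Add(-2, Mul(7, Pow(Add(30, 1, -11), -1))) = Add(-2, Mul(7, Pow(20, -1))) = Add(-2, Mul(7, Rational(1, 20))) = Add(-2, Rational(7, 20)) = Rational(-33, 20))
d = Rational(19899, 10) (d = Mul(Mul(-67, 18), Rational(-33, 20)) = Mul(-1206, Rational(-33, 20)) = Rational(19899, 10) ≈ 1989.9)
Add(d, Mul(-1, Mul(-1, Function('H')(-410, -422)))) = Add(Rational(19899, 10), Mul(-1, Mul(-1, -410))) = Add(Rational(19899, 10), Mul(-1, 410)) = Add(Rational(19899, 10), -410) = Rational(15799, 10)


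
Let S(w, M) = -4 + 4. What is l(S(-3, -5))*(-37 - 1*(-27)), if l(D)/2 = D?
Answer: 0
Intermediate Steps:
S(w, M) = 0
l(D) = 2*D
l(S(-3, -5))*(-37 - 1*(-27)) = (2*0)*(-37 - 1*(-27)) = 0*(-37 + 27) = 0*(-10) = 0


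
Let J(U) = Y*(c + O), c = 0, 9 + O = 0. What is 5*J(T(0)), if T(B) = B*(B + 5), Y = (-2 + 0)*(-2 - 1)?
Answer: -270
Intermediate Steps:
O = -9 (O = -9 + 0 = -9)
Y = 6 (Y = -2*(-3) = 6)
T(B) = B*(5 + B)
J(U) = -54 (J(U) = 6*(0 - 9) = 6*(-9) = -54)
5*J(T(0)) = 5*(-54) = -270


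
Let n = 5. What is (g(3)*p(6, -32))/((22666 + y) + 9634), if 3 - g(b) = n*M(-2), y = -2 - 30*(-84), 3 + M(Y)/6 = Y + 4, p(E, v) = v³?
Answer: -180224/5803 ≈ -31.057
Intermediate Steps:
M(Y) = 6 + 6*Y (M(Y) = -18 + 6*(Y + 4) = -18 + 6*(4 + Y) = -18 + (24 + 6*Y) = 6 + 6*Y)
y = 2518 (y = -2 + 2520 = 2518)
g(b) = 33 (g(b) = 3 - 5*(6 + 6*(-2)) = 3 - 5*(6 - 12) = 3 - 5*(-6) = 3 - 1*(-30) = 3 + 30 = 33)
(g(3)*p(6, -32))/((22666 + y) + 9634) = (33*(-32)³)/((22666 + 2518) + 9634) = (33*(-32768))/(25184 + 9634) = -1081344/34818 = -1081344*1/34818 = -180224/5803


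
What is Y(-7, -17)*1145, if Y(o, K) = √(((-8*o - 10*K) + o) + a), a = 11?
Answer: 1145*√230 ≈ 17365.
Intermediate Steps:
Y(o, K) = √(11 - 10*K - 7*o) (Y(o, K) = √(((-8*o - 10*K) + o) + 11) = √(((-10*K - 8*o) + o) + 11) = √((-10*K - 7*o) + 11) = √(11 - 10*K - 7*o))
Y(-7, -17)*1145 = √(11 - 10*(-17) - 7*(-7))*1145 = √(11 + 170 + 49)*1145 = √230*1145 = 1145*√230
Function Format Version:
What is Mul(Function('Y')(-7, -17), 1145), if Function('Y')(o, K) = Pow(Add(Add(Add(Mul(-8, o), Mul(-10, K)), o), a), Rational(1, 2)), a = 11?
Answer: Mul(1145, Pow(230, Rational(1, 2))) ≈ 17365.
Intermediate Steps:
Function('Y')(o, K) = Pow(Add(11, Mul(-10, K), Mul(-7, o)), Rational(1, 2)) (Function('Y')(o, K) = Pow(Add(Add(Add(Mul(-8, o), Mul(-10, K)), o), 11), Rational(1, 2)) = Pow(Add(Add(Add(Mul(-10, K), Mul(-8, o)), o), 11), Rational(1, 2)) = Pow(Add(Add(Mul(-10, K), Mul(-7, o)), 11), Rational(1, 2)) = Pow(Add(11, Mul(-10, K), Mul(-7, o)), Rational(1, 2)))
Mul(Function('Y')(-7, -17), 1145) = Mul(Pow(Add(11, Mul(-10, -17), Mul(-7, -7)), Rational(1, 2)), 1145) = Mul(Pow(Add(11, 170, 49), Rational(1, 2)), 1145) = Mul(Pow(230, Rational(1, 2)), 1145) = Mul(1145, Pow(230, Rational(1, 2)))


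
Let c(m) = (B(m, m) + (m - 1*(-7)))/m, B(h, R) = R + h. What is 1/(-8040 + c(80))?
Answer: -80/642953 ≈ -0.00012443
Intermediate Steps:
c(m) = (7 + 3*m)/m (c(m) = ((m + m) + (m - 1*(-7)))/m = (2*m + (m + 7))/m = (2*m + (7 + m))/m = (7 + 3*m)/m)
1/(-8040 + c(80)) = 1/(-8040 + (3 + 7/80)) = 1/(-8040 + 247/80) = 1/(-642953/80) = -80/642953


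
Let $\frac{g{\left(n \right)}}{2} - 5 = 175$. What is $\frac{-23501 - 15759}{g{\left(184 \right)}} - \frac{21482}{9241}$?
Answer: $- \frac{18526759}{166338} \approx -111.38$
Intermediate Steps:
$g{\left(n \right)} = 360$ ($g{\left(n \right)} = 10 + 2 \cdot 175 = 10 + 350 = 360$)
$\frac{-23501 - 15759}{g{\left(184 \right)}} - \frac{21482}{9241} = \frac{-23501 - 15759}{360} - \frac{21482}{9241} = \left(-39260\right) \frac{1}{360} - \frac{21482}{9241} = - \frac{1963}{18} - \frac{21482}{9241} = - \frac{18526759}{166338}$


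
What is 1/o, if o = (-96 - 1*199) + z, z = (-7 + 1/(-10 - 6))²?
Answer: -256/62751 ≈ -0.0040796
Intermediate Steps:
z = 12769/256 (z = (-7 + 1/(-16))² = (-7 - 1/16)² = (-113/16)² = 12769/256 ≈ 49.879)
o = -62751/256 (o = (-96 - 1*199) + 12769/256 = (-96 - 199) + 12769/256 = -295 + 12769/256 = -62751/256 ≈ -245.12)
1/o = 1/(-62751/256) = -256/62751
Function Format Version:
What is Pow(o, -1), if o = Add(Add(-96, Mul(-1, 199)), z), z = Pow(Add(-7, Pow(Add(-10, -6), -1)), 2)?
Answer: Rational(-256, 62751) ≈ -0.0040796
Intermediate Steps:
z = Rational(12769, 256) (z = Pow(Add(-7, Pow(-16, -1)), 2) = Pow(Add(-7, Rational(-1, 16)), 2) = Pow(Rational(-113, 16), 2) = Rational(12769, 256) ≈ 49.879)
o = Rational(-62751, 256) (o = Add(Add(-96, Mul(-1, 199)), Rational(12769, 256)) = Add(Add(-96, -199), Rational(12769, 256)) = Add(-295, Rational(12769, 256)) = Rational(-62751, 256) ≈ -245.12)
Pow(o, -1) = Pow(Rational(-62751, 256), -1) = Rational(-256, 62751)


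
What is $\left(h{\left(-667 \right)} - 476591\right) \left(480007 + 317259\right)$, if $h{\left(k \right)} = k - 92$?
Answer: $-380574925100$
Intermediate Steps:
$h{\left(k \right)} = -92 + k$ ($h{\left(k \right)} = k - 92 = -92 + k$)
$\left(h{\left(-667 \right)} - 476591\right) \left(480007 + 317259\right) = \left(\left(-92 - 667\right) - 476591\right) \left(480007 + 317259\right) = \left(-759 - 476591\right) 797266 = \left(-477350\right) 797266 = -380574925100$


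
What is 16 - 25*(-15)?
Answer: 391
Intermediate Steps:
16 - 25*(-15) = 16 + 375 = 391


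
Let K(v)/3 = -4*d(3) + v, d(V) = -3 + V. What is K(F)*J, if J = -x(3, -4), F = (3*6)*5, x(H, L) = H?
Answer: -810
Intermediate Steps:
F = 90 (F = 18*5 = 90)
K(v) = 3*v (K(v) = 3*(-4*(-3 + 3) + v) = 3*(-4*0 + v) = 3*(0 + v) = 3*v)
J = -3 (J = -1*3 = -3)
K(F)*J = (3*90)*(-3) = 270*(-3) = -810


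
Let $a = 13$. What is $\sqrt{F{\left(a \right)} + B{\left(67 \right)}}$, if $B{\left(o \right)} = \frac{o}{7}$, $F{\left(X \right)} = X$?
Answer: $\frac{\sqrt{1106}}{7} \approx 4.7509$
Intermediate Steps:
$B{\left(o \right)} = \frac{o}{7}$ ($B{\left(o \right)} = o \frac{1}{7} = \frac{o}{7}$)
$\sqrt{F{\left(a \right)} + B{\left(67 \right)}} = \sqrt{13 + \frac{1}{7} \cdot 67} = \sqrt{13 + \frac{67}{7}} = \sqrt{\frac{158}{7}} = \frac{\sqrt{1106}}{7}$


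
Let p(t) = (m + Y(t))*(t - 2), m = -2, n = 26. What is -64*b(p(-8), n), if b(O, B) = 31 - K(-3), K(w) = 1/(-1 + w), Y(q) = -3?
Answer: -2000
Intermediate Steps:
p(t) = 10 - 5*t (p(t) = (-2 - 3)*(t - 2) = -5*(-2 + t) = 10 - 5*t)
b(O, B) = 125/4 (b(O, B) = 31 - 1/(-1 - 3) = 31 - 1/(-4) = 31 - 1*(-¼) = 31 + ¼ = 125/4)
-64*b(p(-8), n) = -64*125/4 = -2000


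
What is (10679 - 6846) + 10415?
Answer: 14248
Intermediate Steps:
(10679 - 6846) + 10415 = 3833 + 10415 = 14248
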